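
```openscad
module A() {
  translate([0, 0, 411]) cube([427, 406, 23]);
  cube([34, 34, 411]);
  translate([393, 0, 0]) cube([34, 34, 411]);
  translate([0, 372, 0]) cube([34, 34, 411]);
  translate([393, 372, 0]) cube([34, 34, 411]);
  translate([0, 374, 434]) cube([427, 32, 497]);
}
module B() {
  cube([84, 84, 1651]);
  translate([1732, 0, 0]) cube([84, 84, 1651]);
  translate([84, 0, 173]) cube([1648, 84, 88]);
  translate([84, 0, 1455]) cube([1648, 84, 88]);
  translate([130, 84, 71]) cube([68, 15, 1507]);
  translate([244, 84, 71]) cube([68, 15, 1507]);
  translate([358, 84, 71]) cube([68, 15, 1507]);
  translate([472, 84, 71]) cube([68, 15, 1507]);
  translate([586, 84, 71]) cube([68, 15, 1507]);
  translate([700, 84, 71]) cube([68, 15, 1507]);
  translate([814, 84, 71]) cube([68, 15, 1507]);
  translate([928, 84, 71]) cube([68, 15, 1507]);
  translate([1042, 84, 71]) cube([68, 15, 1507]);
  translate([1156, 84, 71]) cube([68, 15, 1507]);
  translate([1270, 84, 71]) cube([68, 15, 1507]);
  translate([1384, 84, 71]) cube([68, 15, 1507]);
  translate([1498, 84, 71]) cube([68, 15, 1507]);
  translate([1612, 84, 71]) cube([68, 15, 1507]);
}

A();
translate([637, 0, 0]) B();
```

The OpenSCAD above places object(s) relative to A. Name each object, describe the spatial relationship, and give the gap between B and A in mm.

A is a chair. B is a fence section. The fence section is on the floor beside the chair on its +x side. The gap between the fence section and the chair is 210 mm.

The fence section's nearest face is 210 mm from the chair's +x face.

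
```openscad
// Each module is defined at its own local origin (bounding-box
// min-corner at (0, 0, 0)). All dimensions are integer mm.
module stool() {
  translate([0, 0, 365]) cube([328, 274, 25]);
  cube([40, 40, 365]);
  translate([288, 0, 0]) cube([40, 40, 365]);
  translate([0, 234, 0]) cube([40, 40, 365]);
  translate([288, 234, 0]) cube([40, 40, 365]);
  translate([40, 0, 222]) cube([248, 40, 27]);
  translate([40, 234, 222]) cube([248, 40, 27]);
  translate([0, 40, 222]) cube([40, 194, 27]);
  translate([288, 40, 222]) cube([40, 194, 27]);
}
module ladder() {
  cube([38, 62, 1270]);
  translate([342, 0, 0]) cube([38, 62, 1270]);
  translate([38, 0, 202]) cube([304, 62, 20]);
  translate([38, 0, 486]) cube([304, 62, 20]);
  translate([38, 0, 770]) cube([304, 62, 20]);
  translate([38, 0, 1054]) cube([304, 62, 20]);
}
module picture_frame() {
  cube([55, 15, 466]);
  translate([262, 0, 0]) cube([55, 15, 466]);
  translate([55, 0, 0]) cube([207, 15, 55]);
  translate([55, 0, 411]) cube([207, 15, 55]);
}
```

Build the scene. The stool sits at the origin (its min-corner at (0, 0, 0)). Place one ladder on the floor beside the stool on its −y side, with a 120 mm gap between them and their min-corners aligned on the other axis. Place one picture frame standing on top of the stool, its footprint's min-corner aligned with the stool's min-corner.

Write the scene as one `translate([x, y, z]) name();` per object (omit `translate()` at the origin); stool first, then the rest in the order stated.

stool();
translate([0, -182, 0]) ladder();
translate([0, 0, 390]) picture_frame();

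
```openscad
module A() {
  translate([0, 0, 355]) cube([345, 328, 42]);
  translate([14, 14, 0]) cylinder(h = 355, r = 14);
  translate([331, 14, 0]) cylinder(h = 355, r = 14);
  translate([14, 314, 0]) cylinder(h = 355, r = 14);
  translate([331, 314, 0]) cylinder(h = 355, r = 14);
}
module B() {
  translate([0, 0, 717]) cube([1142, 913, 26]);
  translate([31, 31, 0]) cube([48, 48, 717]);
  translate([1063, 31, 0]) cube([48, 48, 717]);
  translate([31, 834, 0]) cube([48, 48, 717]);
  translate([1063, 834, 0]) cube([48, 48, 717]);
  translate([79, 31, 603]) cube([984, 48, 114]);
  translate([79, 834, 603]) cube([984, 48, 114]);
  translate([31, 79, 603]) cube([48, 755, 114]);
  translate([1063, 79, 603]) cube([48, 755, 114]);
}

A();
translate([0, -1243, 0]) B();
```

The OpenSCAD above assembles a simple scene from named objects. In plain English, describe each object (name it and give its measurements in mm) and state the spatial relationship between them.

A is a four-legged stool. The seat is 345×328 mm, 42 mm thick, top at z = 397 mm. It stands on four round legs, each 28 mm in diameter, from z = 0 to the seat underside, each leg's axis is inset half a diameter from the nearest pair of seat edges (so the leg's bounding box is flush with the corner).

B is a rectangular dining table. The top is 1142×913×26 mm with its upper surface at z = 743 mm. It stands on four 48×48 mm square legs, each inset 31 mm from the nearest pair of top edges, running from the floor to the underside of the top. Four apron rails, 48 mm thick and 114 mm tall, run between adjacent legs with their top edges flush with the underside of the top and their outer faces flush with the legs' outer faces.

The table is on the floor beside the stool on its −y side.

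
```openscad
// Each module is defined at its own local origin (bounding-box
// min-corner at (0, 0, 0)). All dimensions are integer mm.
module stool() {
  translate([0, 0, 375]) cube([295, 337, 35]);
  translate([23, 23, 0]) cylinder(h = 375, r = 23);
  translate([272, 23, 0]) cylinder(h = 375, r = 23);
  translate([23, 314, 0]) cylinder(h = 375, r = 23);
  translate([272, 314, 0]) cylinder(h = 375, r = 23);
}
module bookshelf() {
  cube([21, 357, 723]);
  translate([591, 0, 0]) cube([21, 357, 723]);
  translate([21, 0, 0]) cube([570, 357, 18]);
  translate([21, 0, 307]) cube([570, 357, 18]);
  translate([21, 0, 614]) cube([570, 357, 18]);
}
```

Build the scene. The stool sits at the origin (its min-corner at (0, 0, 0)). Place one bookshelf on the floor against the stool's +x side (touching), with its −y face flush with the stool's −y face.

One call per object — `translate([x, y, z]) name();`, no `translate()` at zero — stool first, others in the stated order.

stool();
translate([295, 0, 0]) bookshelf();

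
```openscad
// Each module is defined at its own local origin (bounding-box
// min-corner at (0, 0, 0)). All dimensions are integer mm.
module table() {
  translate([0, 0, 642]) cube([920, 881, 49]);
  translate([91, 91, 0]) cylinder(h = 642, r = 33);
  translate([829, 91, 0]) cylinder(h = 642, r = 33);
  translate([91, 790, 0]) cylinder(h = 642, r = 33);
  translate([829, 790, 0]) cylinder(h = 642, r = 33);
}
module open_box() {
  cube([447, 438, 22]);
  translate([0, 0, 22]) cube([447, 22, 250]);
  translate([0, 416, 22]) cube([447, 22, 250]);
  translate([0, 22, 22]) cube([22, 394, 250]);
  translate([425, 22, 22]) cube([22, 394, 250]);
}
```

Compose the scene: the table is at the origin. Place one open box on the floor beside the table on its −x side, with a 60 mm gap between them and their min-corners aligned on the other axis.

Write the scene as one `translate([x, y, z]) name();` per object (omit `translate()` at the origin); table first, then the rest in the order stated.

table();
translate([-507, 0, 0]) open_box();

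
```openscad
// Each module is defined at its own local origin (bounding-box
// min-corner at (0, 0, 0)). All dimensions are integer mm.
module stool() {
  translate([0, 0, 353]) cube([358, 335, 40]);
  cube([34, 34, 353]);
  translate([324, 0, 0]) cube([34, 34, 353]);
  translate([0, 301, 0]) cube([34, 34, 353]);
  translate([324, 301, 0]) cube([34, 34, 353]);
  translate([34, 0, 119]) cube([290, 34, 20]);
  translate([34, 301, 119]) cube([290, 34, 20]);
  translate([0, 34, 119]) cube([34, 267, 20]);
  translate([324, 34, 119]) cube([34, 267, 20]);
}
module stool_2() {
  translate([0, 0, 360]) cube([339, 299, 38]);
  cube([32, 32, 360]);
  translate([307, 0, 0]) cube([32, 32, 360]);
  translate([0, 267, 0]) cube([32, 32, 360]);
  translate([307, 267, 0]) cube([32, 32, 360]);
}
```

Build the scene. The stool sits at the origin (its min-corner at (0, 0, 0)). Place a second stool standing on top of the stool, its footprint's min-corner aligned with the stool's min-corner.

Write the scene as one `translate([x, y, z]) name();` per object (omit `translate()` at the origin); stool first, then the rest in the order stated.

stool();
translate([0, 0, 393]) stool_2();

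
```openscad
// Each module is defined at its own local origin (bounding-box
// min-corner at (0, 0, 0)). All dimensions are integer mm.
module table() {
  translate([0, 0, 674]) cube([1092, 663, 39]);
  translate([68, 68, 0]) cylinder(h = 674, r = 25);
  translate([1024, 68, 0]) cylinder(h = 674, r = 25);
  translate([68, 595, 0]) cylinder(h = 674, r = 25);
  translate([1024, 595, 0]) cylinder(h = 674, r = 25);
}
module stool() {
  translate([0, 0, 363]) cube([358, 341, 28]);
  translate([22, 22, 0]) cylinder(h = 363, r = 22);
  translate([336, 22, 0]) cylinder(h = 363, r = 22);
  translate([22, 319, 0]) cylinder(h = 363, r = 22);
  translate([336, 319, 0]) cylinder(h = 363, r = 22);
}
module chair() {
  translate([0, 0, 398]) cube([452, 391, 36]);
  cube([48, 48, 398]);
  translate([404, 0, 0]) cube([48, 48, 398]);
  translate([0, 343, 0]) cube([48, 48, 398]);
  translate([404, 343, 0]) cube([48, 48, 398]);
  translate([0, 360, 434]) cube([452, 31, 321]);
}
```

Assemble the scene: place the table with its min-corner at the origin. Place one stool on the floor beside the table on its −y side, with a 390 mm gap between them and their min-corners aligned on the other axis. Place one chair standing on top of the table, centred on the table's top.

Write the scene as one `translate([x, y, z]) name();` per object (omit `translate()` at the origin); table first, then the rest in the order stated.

table();
translate([0, -731, 0]) stool();
translate([320, 136, 713]) chair();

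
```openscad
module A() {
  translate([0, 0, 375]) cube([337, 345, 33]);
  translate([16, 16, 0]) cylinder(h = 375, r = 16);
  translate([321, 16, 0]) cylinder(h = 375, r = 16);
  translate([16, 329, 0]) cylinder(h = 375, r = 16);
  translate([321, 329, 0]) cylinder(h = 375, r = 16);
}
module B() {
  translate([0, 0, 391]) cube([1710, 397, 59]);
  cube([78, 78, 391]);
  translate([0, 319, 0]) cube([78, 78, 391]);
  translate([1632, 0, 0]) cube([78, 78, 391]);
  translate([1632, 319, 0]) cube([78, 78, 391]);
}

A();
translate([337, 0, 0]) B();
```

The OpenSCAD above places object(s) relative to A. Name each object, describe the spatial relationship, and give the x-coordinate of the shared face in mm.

A is a stool. B is a bench. The bench is against the stool's +x side, with their −y faces flush. The x-coordinate of the shared face is 337 mm.

The stool's +x face and the bench's −x face are both at x = 337 mm.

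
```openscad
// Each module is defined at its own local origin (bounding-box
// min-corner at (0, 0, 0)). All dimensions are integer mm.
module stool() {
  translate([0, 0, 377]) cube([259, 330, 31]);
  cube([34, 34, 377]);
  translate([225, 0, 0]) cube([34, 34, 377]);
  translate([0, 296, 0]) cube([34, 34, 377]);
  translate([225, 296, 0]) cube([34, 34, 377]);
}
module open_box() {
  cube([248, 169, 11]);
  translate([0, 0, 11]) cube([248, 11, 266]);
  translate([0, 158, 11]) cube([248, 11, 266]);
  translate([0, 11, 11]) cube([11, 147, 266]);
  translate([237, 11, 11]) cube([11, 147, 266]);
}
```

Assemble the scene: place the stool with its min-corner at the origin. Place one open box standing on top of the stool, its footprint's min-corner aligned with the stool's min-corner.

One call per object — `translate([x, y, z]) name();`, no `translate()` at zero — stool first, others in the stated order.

stool();
translate([0, 0, 408]) open_box();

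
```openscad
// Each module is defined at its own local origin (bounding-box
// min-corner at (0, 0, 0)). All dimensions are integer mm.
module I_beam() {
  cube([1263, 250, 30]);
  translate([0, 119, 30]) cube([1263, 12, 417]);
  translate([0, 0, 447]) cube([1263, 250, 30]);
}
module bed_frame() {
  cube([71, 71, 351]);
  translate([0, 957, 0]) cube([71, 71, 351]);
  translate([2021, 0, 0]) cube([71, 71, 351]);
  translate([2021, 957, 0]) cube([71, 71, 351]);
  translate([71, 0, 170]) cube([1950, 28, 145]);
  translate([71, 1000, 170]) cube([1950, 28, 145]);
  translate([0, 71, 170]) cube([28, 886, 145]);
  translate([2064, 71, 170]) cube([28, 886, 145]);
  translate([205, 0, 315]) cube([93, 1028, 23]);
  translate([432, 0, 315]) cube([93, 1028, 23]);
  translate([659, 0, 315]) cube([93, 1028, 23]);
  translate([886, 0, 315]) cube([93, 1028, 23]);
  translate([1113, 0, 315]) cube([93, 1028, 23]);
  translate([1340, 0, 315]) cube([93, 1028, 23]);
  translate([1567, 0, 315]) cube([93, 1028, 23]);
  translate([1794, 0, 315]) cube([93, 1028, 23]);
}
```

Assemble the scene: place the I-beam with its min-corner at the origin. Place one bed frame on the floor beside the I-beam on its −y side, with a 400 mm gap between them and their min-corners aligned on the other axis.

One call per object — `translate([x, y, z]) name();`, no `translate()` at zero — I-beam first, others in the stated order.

I_beam();
translate([0, -1428, 0]) bed_frame();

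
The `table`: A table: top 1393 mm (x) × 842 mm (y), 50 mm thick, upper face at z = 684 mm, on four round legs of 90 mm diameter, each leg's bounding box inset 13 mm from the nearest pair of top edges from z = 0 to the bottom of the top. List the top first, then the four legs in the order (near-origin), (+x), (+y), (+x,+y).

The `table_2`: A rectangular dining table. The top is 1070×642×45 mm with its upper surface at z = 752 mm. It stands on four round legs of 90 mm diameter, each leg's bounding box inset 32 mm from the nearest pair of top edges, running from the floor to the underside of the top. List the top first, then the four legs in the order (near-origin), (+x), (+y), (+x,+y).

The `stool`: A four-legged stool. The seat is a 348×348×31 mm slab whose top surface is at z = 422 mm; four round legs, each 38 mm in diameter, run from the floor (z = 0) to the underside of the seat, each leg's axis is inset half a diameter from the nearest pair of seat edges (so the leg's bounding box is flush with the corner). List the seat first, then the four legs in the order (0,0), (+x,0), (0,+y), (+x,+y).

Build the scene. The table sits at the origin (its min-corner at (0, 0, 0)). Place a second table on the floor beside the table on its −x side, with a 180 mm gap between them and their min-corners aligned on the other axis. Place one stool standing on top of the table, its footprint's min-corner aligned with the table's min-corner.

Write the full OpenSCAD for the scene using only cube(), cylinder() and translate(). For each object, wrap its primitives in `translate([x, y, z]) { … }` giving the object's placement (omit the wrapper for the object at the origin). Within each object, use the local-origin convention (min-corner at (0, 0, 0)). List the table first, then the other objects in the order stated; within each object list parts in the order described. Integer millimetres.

translate([0, 0, 634]) cube([1393, 842, 50]);
translate([58, 58, 0]) cylinder(h = 634, r = 45);
translate([1335, 58, 0]) cylinder(h = 634, r = 45);
translate([58, 784, 0]) cylinder(h = 634, r = 45);
translate([1335, 784, 0]) cylinder(h = 634, r = 45);
translate([-1250, 0, 0]) {
  translate([0, 0, 707]) cube([1070, 642, 45]);
  translate([77, 77, 0]) cylinder(h = 707, r = 45);
  translate([993, 77, 0]) cylinder(h = 707, r = 45);
  translate([77, 565, 0]) cylinder(h = 707, r = 45);
  translate([993, 565, 0]) cylinder(h = 707, r = 45);
}
translate([0, 0, 684]) {
  translate([0, 0, 391]) cube([348, 348, 31]);
  translate([19, 19, 0]) cylinder(h = 391, r = 19);
  translate([329, 19, 0]) cylinder(h = 391, r = 19);
  translate([19, 329, 0]) cylinder(h = 391, r = 19);
  translate([329, 329, 0]) cylinder(h = 391, r = 19);
}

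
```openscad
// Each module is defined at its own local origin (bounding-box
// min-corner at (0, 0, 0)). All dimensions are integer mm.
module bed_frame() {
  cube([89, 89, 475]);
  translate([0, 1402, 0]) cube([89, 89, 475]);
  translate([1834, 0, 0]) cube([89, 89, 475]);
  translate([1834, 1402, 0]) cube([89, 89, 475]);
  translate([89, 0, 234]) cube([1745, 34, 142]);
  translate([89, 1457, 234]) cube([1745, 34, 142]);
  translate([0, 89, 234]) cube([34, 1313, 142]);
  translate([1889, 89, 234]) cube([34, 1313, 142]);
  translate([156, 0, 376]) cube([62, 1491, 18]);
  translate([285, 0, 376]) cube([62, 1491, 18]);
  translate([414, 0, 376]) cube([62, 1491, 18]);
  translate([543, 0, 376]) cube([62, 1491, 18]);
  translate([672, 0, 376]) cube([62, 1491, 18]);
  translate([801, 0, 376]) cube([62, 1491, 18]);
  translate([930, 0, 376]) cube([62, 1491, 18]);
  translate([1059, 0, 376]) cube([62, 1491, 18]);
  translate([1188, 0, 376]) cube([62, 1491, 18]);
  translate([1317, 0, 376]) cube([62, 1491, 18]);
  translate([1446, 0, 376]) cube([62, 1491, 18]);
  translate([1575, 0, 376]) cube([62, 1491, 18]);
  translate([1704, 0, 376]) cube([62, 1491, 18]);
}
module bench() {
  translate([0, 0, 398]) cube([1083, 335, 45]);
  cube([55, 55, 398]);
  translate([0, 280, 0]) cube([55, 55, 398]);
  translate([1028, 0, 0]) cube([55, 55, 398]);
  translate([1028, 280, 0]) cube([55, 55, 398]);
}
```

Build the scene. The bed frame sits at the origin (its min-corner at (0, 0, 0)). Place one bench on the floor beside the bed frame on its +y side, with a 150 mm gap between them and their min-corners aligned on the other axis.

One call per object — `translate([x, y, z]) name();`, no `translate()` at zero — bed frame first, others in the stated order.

bed_frame();
translate([0, 1641, 0]) bench();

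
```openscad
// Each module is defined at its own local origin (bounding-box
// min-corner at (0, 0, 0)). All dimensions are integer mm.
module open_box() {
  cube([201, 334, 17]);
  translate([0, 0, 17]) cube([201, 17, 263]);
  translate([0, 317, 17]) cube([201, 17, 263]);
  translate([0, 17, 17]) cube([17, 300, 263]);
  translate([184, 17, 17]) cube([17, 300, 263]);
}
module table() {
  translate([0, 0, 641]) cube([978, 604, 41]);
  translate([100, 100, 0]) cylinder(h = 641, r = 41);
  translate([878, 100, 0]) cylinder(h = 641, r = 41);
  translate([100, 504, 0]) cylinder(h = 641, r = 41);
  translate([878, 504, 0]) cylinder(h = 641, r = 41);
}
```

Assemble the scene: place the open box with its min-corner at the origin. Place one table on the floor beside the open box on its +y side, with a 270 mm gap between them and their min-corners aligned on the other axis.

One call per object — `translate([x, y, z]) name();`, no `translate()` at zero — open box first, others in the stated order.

open_box();
translate([0, 604, 0]) table();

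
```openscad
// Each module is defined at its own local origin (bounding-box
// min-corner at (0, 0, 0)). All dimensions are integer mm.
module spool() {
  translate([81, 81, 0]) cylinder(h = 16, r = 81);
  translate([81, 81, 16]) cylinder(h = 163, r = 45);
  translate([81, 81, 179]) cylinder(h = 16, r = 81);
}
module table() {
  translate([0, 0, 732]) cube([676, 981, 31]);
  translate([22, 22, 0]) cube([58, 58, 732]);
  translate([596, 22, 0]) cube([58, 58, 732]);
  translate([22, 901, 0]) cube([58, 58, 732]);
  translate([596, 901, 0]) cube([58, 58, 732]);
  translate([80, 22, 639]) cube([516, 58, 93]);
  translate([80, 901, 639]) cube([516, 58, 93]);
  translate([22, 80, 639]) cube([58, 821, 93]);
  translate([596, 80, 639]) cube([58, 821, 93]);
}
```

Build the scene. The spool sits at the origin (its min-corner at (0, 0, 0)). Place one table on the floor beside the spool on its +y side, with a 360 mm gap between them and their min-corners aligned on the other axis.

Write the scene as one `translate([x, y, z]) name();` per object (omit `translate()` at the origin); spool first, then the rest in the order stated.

spool();
translate([0, 522, 0]) table();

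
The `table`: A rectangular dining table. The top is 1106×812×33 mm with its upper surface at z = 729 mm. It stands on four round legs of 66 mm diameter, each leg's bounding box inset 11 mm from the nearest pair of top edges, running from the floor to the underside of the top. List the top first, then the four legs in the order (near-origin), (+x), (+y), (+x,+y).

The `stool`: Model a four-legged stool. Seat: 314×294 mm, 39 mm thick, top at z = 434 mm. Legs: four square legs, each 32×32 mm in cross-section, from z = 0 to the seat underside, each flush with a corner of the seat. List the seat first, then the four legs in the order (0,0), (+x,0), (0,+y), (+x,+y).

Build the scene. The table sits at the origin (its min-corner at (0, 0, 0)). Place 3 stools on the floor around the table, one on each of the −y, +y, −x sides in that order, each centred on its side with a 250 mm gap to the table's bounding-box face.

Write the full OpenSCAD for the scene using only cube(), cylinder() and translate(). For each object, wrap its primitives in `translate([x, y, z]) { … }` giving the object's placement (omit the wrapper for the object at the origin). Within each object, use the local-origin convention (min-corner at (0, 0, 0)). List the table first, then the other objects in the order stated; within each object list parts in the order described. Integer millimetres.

translate([0, 0, 696]) cube([1106, 812, 33]);
translate([44, 44, 0]) cylinder(h = 696, r = 33);
translate([1062, 44, 0]) cylinder(h = 696, r = 33);
translate([44, 768, 0]) cylinder(h = 696, r = 33);
translate([1062, 768, 0]) cylinder(h = 696, r = 33);
translate([396, -544, 0]) {
  translate([0, 0, 395]) cube([314, 294, 39]);
  cube([32, 32, 395]);
  translate([282, 0, 0]) cube([32, 32, 395]);
  translate([0, 262, 0]) cube([32, 32, 395]);
  translate([282, 262, 0]) cube([32, 32, 395]);
}
translate([396, 1062, 0]) {
  translate([0, 0, 395]) cube([314, 294, 39]);
  cube([32, 32, 395]);
  translate([282, 0, 0]) cube([32, 32, 395]);
  translate([0, 262, 0]) cube([32, 32, 395]);
  translate([282, 262, 0]) cube([32, 32, 395]);
}
translate([-564, 259, 0]) {
  translate([0, 0, 395]) cube([314, 294, 39]);
  cube([32, 32, 395]);
  translate([282, 0, 0]) cube([32, 32, 395]);
  translate([0, 262, 0]) cube([32, 32, 395]);
  translate([282, 262, 0]) cube([32, 32, 395]);
}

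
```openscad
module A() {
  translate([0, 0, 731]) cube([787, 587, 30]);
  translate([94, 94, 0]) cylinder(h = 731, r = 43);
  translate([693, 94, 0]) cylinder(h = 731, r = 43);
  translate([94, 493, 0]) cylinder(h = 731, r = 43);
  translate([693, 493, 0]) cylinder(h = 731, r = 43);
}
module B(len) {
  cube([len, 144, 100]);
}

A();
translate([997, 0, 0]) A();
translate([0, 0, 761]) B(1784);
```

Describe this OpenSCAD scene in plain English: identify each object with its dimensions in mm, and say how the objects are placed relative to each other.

A is a rectangular dining table. The top is 787×587×30 mm with its upper surface at z = 761 mm. It stands on four round legs of 86 mm diameter, each leg's bounding box inset 51 mm from the nearest pair of top edges, running from the floor to the underside of the top.

B is a rectangular beam 1784 mm long (x), 144 mm deep (y), 100 mm thick (z).

The beam spans the tops of two tables placed 210 mm apart, resting at z = 761 mm.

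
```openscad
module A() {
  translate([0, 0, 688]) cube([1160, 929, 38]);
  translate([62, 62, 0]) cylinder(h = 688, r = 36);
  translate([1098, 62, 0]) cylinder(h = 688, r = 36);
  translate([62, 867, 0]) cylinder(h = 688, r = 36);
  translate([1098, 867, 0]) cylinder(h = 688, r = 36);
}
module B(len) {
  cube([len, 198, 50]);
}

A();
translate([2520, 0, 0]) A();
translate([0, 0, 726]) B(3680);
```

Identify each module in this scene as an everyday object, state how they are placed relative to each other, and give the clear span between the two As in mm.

A is a table. B is a beam. A beam spans the tops of two tables. The clear span between the two tables is 1360 mm.

Second table starts at x = 2520; first ends at x = 1160; clear span = 2520 − 1160 = 1360 mm.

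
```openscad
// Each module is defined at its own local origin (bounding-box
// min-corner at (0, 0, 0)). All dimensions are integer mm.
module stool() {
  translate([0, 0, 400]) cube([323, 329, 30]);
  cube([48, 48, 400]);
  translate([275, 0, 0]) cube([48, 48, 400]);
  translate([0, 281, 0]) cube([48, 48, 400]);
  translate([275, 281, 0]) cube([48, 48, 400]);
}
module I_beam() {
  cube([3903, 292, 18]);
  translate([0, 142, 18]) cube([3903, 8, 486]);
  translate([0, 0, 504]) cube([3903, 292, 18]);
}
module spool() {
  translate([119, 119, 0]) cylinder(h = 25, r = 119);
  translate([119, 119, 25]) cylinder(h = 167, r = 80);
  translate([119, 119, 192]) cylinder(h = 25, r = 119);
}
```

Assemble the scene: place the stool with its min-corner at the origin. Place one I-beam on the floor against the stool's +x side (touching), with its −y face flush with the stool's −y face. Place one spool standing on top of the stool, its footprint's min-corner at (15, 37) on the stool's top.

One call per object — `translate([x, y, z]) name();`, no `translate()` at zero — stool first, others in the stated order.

stool();
translate([323, 0, 0]) I_beam();
translate([15, 37, 430]) spool();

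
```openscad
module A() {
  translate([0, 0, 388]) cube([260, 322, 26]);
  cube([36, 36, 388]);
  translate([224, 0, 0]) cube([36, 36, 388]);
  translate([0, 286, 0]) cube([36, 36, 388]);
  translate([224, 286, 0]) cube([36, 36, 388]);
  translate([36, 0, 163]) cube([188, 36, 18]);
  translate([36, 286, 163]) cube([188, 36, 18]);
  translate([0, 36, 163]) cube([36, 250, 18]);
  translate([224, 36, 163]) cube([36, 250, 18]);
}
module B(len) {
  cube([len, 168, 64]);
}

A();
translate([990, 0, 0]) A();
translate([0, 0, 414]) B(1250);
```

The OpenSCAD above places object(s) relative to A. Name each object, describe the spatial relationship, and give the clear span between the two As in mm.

A is a stool. B is a beam. A beam spans the tops of two stools. The clear span between the two stools is 730 mm.

Second stool starts at x = 990; first ends at x = 260; clear span = 990 − 260 = 730 mm.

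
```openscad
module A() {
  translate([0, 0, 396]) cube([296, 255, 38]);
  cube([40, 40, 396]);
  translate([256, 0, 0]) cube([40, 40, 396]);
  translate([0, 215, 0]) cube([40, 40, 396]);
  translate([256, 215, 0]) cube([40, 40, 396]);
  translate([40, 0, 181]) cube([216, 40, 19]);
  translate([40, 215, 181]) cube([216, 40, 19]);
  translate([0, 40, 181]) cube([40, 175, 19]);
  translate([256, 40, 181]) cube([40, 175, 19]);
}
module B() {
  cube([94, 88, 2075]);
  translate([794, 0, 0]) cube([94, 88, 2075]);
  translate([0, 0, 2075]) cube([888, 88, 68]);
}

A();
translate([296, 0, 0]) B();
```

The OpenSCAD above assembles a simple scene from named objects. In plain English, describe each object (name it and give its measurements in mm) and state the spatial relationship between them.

A is a four-legged stool. The seat is 296×255 mm, 38 mm thick, top at z = 434 mm. It stands on four square legs, each 40×40 mm in cross-section, from z = 0 to the seat underside, each flush with a corner of the seat. Four stretchers, 40 mm wide and 19 mm tall, connect adjacent legs with their undersides at z = 181 mm, each running between the inner faces of the legs it joins and aligned with the legs' outer faces on the other axis.

B is a door frame. The clear opening is 700 mm wide and 2075 mm high. Two 94 mm wide jambs, 88 mm deep, stand either side of the opening from the floor to the top of the opening. A 68 mm thick head sits across the top of both jambs, spanning the full outside width of the frame.

The door frame is against the stool's +x side, with their −y faces flush.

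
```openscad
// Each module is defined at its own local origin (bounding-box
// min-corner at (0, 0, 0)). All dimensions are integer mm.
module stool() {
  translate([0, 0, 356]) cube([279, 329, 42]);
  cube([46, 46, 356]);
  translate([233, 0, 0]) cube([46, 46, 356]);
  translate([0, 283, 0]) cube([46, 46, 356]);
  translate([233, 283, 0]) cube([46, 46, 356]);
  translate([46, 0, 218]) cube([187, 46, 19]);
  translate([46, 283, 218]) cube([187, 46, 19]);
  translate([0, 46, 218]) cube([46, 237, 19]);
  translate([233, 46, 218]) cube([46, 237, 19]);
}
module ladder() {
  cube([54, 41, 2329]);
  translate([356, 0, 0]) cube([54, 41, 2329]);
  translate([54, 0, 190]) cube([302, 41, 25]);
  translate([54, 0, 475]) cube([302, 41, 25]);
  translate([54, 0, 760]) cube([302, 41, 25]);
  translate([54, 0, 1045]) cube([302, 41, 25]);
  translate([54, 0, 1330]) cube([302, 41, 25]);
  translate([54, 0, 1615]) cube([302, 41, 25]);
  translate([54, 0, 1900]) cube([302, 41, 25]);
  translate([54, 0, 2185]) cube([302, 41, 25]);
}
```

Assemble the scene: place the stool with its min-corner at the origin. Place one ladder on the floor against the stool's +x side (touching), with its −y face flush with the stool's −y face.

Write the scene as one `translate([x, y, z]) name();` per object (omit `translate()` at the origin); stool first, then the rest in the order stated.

stool();
translate([279, 0, 0]) ladder();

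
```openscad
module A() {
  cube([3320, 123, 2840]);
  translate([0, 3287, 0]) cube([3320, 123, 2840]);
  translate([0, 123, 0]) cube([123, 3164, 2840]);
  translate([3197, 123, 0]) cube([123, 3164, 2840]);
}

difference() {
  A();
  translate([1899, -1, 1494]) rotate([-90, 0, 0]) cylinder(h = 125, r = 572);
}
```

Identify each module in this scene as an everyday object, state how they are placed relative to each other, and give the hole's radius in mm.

The subtracted cylinder has r = 572 mm.

A is a house frame. The house frame has a circular hole through its front wall. The hole's radius is 572 mm.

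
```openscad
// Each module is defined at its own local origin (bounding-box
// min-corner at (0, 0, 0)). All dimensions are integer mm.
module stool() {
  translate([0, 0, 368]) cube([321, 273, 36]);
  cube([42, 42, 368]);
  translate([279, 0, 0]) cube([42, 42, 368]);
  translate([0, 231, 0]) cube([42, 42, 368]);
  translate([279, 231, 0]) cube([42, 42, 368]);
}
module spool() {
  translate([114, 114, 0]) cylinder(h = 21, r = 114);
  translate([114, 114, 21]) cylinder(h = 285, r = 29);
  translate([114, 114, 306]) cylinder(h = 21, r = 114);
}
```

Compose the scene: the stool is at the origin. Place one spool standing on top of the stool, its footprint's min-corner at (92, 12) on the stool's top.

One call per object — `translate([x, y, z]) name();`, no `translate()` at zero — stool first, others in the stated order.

stool();
translate([92, 12, 404]) spool();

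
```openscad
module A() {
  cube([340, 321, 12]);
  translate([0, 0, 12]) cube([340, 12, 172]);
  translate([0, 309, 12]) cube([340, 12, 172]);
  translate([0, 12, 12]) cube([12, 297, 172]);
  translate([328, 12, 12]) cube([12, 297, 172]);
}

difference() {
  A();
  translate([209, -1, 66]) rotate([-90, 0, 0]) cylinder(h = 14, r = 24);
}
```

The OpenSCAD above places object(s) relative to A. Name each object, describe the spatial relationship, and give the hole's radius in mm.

A is an open box. The open box has a circular hole through its front wall. The hole's radius is 24 mm.

The subtracted cylinder has r = 24 mm.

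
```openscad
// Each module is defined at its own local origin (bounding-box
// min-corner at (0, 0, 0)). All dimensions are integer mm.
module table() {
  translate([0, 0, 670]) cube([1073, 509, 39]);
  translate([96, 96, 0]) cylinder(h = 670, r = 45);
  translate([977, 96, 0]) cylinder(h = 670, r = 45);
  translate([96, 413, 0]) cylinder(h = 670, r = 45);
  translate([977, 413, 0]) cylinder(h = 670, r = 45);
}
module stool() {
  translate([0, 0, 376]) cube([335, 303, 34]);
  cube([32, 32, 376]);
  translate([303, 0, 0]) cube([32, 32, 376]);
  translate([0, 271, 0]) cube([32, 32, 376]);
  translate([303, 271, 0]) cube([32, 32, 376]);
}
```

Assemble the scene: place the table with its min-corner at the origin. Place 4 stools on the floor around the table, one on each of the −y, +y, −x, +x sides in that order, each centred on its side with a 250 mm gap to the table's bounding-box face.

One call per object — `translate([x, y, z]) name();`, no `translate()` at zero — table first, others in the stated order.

table();
translate([369, -553, 0]) stool();
translate([369, 759, 0]) stool();
translate([-585, 103, 0]) stool();
translate([1323, 103, 0]) stool();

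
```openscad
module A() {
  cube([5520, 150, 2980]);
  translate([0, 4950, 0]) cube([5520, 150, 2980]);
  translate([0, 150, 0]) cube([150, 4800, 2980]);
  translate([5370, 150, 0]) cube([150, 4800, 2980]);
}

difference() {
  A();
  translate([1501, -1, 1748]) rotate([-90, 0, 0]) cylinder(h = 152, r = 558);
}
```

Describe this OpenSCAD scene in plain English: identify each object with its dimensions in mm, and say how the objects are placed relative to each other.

A is the wall frame of a small rectangular building: four walls, each 2980 mm tall and 150 mm thick, enclosing a footprint 5520 mm (x) by 5100 mm (y) outside-to-outside, with no floor or roof. The front and back walls (the −y and +y sides) span the full width; the two side walls fit between them.

The house frame has a circular hole of radius 558 mm through its front wall, centred at (x = 1501, z = 1748).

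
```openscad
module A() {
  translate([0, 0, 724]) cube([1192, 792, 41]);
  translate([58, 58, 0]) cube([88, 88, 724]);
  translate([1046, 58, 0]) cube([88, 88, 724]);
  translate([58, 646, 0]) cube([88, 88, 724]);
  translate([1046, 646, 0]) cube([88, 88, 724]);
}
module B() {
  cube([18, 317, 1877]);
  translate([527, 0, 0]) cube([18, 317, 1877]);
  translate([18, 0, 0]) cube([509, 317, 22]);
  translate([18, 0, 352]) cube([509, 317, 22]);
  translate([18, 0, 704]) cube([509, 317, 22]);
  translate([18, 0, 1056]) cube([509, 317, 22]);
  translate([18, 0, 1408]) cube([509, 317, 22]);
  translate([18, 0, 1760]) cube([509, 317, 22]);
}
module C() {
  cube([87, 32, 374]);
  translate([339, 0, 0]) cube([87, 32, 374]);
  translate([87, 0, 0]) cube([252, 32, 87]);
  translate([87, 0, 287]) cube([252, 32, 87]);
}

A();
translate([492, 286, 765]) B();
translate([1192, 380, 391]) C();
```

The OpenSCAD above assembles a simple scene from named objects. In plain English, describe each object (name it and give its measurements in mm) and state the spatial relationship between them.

A is a table: top 1192 mm (x) × 792 mm (y), 41 mm thick, upper face at z = 765 mm, on four 88×88 mm square legs, each inset 58 mm from the nearest pair of top edges, running from z = 0 to the bottom of the top.

B is a bookshelf 545 mm wide overall, 317 mm deep and 1877 mm tall. The two sides are 18 mm thick vertical panels. 6 horizontal shelves of 22 mm thickness span between the inner faces of the sides; the lowest shelf sits on the floor and shelves are stacked with a clear vertical gap of 330 mm between each pair.

C is a rectangular picture frame lying in the x–z plane (depth along y). The opening is 252 mm wide (x) by 200 mm tall (z), surrounded by a border 87 mm wide on all four sides. The frame is 32 mm deep and is made of two full-height vertical stiles with two horizontal rails fitted between them.

The bookshelf is on top of the table. The picture frame is beside the table with their tops flush at z = 765.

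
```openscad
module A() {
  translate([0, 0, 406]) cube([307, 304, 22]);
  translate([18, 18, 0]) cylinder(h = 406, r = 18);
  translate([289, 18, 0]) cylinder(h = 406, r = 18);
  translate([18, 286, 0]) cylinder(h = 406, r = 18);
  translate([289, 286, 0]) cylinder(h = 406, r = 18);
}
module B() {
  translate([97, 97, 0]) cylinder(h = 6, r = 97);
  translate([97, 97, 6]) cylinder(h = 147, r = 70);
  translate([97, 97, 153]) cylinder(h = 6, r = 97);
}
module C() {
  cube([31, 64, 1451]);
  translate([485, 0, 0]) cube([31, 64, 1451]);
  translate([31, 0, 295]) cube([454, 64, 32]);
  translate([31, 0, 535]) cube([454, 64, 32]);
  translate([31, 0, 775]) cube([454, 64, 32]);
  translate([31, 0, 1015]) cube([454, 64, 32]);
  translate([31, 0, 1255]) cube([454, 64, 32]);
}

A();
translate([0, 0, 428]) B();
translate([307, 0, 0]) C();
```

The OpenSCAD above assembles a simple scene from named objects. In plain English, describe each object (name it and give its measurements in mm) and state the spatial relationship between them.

A is a simple wooden stool: a rectangular seat 307 mm (x) by 304 mm (y), 22 mm thick, top face at z = 428 mm, on four round legs, each 36 mm in diameter. The legs rest on z = 0, each leg's axis is inset half a diameter from the nearest pair of seat edges (so the leg's bounding box is flush with the corner).

B is a spool: two coaxial disc flanges of radius 97 mm and thickness 6 mm, joined by a core cylinder of radius 70 mm and height 147 mm. The lower flange rests on z = 0 and the three cylinders share a vertical axis.

C is a wooden ladder with two side rails of 31×64 mm section and 1451 mm height, set 516 mm apart overall. Between them run 5 rectangular rungs (64 mm deep, 32 mm thick), front faces flush with the rails' −y face. The bottom of the first rung is 295 mm above the floor and each subsequent rung is 240 mm higher than the one below.

The spool is on top of the stool. The ladder is against the stool's +x side, with their −y faces flush.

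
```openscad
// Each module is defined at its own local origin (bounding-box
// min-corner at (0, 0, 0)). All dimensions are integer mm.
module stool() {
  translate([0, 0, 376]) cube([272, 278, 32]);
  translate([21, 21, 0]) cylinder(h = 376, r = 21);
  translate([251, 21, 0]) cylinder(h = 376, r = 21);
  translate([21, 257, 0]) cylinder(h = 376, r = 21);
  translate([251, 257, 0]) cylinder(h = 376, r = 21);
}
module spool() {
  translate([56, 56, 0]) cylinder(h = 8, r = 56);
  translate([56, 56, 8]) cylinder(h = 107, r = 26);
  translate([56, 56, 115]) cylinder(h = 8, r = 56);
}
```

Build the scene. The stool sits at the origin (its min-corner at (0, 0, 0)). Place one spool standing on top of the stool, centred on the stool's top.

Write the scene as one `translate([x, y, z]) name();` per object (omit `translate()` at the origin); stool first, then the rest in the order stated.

stool();
translate([80, 83, 408]) spool();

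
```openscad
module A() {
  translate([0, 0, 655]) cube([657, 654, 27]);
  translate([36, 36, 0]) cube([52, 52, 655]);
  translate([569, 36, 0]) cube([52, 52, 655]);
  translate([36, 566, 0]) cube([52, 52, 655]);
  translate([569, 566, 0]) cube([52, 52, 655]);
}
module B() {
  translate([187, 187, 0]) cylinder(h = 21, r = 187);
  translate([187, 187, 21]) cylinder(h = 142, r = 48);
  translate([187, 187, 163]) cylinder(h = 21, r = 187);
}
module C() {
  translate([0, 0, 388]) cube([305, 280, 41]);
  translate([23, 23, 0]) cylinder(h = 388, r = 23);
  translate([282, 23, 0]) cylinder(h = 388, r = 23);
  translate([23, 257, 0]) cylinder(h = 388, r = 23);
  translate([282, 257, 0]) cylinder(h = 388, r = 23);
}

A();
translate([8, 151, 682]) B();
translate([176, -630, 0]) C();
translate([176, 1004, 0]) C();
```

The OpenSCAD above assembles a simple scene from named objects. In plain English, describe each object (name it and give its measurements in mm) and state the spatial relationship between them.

A is a table: top 657 mm (x) × 654 mm (y), 27 mm thick, upper face at z = 682 mm, on four 52×52 mm square legs, each inset 36 mm from the nearest pair of top edges, running from z = 0 to the bottom of the top.

B is a spool: two coaxial disc flanges of radius 187 mm and thickness 21 mm, joined by a core cylinder of radius 48 mm and height 142 mm. The lower flange rests on z = 0 and the three cylinders share a vertical axis.

C is a four-legged stool. The seat is 305×280 mm, 41 mm thick, top at z = 429 mm. It stands on four round legs, each 46 mm in diameter, from z = 0 to the seat underside, each leg's axis is inset half a diameter from the nearest pair of seat edges (so the leg's bounding box is flush with the corner).

The spool is on top of the table. Two stools sit around the table at the −y, +y sides.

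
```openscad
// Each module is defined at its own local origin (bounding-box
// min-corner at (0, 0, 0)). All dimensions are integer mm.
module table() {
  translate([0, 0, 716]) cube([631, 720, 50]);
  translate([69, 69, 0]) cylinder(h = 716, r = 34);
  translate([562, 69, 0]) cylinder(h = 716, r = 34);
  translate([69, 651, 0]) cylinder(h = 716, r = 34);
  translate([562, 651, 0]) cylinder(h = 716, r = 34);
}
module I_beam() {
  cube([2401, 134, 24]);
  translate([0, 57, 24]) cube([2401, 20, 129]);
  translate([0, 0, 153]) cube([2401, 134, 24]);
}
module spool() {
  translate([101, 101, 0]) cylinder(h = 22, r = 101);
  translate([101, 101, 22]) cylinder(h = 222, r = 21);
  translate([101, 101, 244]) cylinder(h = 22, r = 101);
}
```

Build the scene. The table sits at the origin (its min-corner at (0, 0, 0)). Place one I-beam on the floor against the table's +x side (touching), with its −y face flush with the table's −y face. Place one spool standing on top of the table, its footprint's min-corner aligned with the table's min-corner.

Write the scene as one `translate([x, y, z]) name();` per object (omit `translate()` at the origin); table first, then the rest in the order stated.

table();
translate([631, 0, 0]) I_beam();
translate([0, 0, 766]) spool();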